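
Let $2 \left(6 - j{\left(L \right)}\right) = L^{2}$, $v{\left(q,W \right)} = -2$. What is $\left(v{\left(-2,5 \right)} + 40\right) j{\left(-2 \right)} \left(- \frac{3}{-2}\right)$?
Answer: $228$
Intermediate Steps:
$j{\left(L \right)} = 6 - \frac{L^{2}}{2}$
$\left(v{\left(-2,5 \right)} + 40\right) j{\left(-2 \right)} \left(- \frac{3}{-2}\right) = \left(-2 + 40\right) \left(6 - \frac{\left(-2\right)^{2}}{2}\right) \left(- \frac{3}{-2}\right) = 38 \left(6 - 2\right) \left(\left(-3\right) \left(- \frac{1}{2}\right)\right) = 38 \left(6 - 2\right) \frac{3}{2} = 38 \cdot 4 \cdot \frac{3}{2} = 152 \cdot \frac{3}{2} = 228$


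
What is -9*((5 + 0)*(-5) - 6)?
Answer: 279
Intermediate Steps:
-9*((5 + 0)*(-5) - 6) = -9*(5*(-5) - 6) = -9*(-25 - 6) = -9*(-31) = 279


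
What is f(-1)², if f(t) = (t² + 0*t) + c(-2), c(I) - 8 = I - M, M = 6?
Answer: 1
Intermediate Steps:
c(I) = 2 + I (c(I) = 8 + (I - 1*6) = 8 + (I - 6) = 8 + (-6 + I) = 2 + I)
f(t) = t² (f(t) = (t² + 0*t) + (2 - 2) = (t² + 0) + 0 = t² + 0 = t²)
f(-1)² = ((-1)²)² = 1² = 1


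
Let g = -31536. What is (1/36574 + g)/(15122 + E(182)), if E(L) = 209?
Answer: -1153397663/560715994 ≈ -2.0570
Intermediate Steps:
(1/36574 + g)/(15122 + E(182)) = (1/36574 - 31536)/(15122 + 209) = (1/36574 - 31536)/15331 = -1153397663/36574*1/15331 = -1153397663/560715994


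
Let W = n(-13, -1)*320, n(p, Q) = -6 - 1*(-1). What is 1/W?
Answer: -1/1600 ≈ -0.00062500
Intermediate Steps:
n(p, Q) = -5 (n(p, Q) = -6 + 1 = -5)
W = -1600 (W = -5*320 = -1600)
1/W = 1/(-1600) = -1/1600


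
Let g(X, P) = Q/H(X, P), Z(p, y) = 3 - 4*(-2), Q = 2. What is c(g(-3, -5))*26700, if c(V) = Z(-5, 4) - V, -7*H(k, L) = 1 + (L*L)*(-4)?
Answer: 9567500/33 ≈ 2.8992e+5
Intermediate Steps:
Z(p, y) = 11 (Z(p, y) = 3 + 8 = 11)
H(k, L) = -⅐ + 4*L²/7 (H(k, L) = -(1 + (L*L)*(-4))/7 = -(1 + L²*(-4))/7 = -(1 - 4*L²)/7 = -⅐ + 4*L²/7)
g(X, P) = 2/(-⅐ + 4*P²/7)
c(V) = 11 - V
c(g(-3, -5))*26700 = (11 - 14/(-1 + 4*(-5)²))*26700 = (11 - 14/(-1 + 4*25))*26700 = (11 - 14/(-1 + 100))*26700 = (11 - 14/99)*26700 = (1075/99)*26700 = 9567500/33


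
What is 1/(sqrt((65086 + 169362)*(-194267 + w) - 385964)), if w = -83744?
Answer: -I*sqrt(16294877223)/32589754446 ≈ -3.9169e-6*I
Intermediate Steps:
1/(sqrt((65086 + 169362)*(-194267 + w) - 385964)) = 1/(sqrt((65086 + 169362)*(-194267 - 83744) - 385964)) = 1/(sqrt(234448*(-278011) - 385964)) = 1/(sqrt(-65179122928 - 385964)) = 1/(sqrt(-65179508892)) = 1/(2*I*sqrt(16294877223)) = -I*sqrt(16294877223)/32589754446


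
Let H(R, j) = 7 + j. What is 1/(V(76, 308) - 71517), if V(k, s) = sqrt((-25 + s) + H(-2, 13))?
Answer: -23839/1704893662 - sqrt(303)/5114680986 ≈ -1.3986e-5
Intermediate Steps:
V(k, s) = sqrt(-5 + s) (V(k, s) = sqrt((-25 + s) + (7 + 13)) = sqrt((-25 + s) + 20) = sqrt(-5 + s))
1/(V(76, 308) - 71517) = 1/(sqrt(-5 + 308) - 71517) = 1/(sqrt(303) - 71517) = 1/(-71517 + sqrt(303))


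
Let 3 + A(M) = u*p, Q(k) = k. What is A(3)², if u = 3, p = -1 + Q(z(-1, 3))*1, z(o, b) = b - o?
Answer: 36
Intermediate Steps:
p = 3 (p = -1 + (3 - 1*(-1))*1 = -1 + (3 + 1)*1 = -1 + 4*1 = -1 + 4 = 3)
A(M) = 6 (A(M) = -3 + 3*3 = -3 + 9 = 6)
A(3)² = 6² = 36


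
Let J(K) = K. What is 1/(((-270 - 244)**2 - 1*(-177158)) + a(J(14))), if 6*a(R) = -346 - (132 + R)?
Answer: 1/441272 ≈ 2.2662e-6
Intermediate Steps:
a(R) = -239/3 - R/6 (a(R) = (-346 - (132 + R))/6 = (-346 + (-132 - R))/6 = (-478 - R)/6 = -239/3 - R/6)
1/(((-270 - 244)**2 - 1*(-177158)) + a(J(14))) = 1/(((-270 - 244)**2 - 1*(-177158)) + (-239/3 - 1/6*14)) = 1/(((-514)**2 + 177158) + (-239/3 - 7/3)) = 1/((264196 + 177158) - 82) = 1/(441354 - 82) = 1/441272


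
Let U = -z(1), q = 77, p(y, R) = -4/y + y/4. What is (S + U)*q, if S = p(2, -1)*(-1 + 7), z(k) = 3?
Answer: -924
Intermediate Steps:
p(y, R) = -4/y + y/4 (p(y, R) = -4/y + y*(¼) = -4/y + y/4)
S = -9 (S = (-4/2 + (¼)*2)*(-1 + 7) = (-4*½ + ½)*6 = (-2 + ½)*6 = -3/2*6 = -9)
U = -3 (U = -1*3 = -3)
(S + U)*q = (-9 - 3)*77 = -12*77 = -924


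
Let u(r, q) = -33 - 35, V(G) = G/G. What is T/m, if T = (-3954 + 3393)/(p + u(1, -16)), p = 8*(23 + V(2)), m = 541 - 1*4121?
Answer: 561/443920 ≈ 0.0012637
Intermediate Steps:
m = -3580 (m = 541 - 4121 = -3580)
V(G) = 1
u(r, q) = -68
p = 192 (p = 8*(23 + 1) = 8*24 = 192)
T = -561/124 (T = (-3954 + 3393)/(192 - 68) = -561/124 ≈ -4.5242)
T/m = -561/124/(-3580) = -561/124*(-1/3580) = 561/443920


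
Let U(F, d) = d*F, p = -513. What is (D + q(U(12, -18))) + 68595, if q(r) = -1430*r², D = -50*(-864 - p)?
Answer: -66631935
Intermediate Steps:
U(F, d) = F*d
D = 17550 (D = -50*(-864 - 1*(-513)) = -50*(-864 + 513) = -50*(-351) = 17550)
(D + q(U(12, -18))) + 68595 = (17550 - 1430*(12*(-18))²) + 68595 = (17550 - 1430*(-216)²) + 68595 = (17550 - 1430*46656) + 68595 = (17550 - 66718080) + 68595 = -66700530 + 68595 = -66631935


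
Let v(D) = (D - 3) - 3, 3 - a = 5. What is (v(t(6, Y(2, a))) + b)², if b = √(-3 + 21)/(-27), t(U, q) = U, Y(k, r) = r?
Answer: 2/81 ≈ 0.024691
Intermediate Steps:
a = -2 (a = 3 - 1*5 = 3 - 5 = -2)
v(D) = -6 + D (v(D) = (-3 + D) - 3 = -6 + D)
b = -√2/9 (b = √18*(-1/27) = (3*√2)*(-1/27) = -√2/9 ≈ -0.15713)
(v(t(6, Y(2, a))) + b)² = ((-6 + 6) - √2/9)² = (0 - √2/9)² = (-√2/9)² = 2/81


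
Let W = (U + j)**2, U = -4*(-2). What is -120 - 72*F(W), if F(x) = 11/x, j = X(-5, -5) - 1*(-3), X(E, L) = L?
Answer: -142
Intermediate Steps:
j = -2 (j = -5 - 1*(-3) = -5 + 3 = -2)
U = 8
W = 36 (W = (8 - 2)**2 = 6**2 = 36)
-120 - 72*F(W) = -120 - 792/36 = -120 - 72*11/36 = -120 - 22 = -142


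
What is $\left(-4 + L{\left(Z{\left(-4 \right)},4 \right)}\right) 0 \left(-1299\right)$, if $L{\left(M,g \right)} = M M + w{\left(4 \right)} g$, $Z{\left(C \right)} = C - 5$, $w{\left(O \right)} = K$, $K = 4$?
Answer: $0$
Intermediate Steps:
$w{\left(O \right)} = 4$
$Z{\left(C \right)} = -5 + C$ ($Z{\left(C \right)} = C - 5 = -5 + C$)
$L{\left(M,g \right)} = M^{2} + 4 g$ ($L{\left(M,g \right)} = M M + 4 g = M^{2} + 4 g$)
$\left(-4 + L{\left(Z{\left(-4 \right)},4 \right)}\right) 0 \left(-1299\right) = \left(-4 + \left(\left(-5 - 4\right)^{2} + 4 \cdot 4\right)\right) 0 \left(-1299\right) = \left(-4 + \left(\left(-9\right)^{2} + 16\right)\right) 0 \left(-1299\right) = \left(-4 + \left(81 + 16\right)\right) 0 \left(-1299\right) = \left(-4 + 97\right) 0 \left(-1299\right) = 93 \cdot 0 \left(-1299\right) = 0 \left(-1299\right) = 0$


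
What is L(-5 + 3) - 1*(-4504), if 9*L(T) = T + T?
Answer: 40532/9 ≈ 4503.6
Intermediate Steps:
L(T) = 2*T/9 (L(T) = (T + T)/9 = (2*T)/9 = 2*T/9)
L(-5 + 3) - 1*(-4504) = 2*(-5 + 3)/9 - 1*(-4504) = (2/9)*(-2) + 4504 = -4/9 + 4504 = 40532/9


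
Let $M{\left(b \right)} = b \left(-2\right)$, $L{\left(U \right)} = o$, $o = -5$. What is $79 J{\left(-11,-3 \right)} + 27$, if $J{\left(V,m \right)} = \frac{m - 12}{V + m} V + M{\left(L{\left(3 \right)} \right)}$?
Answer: $- \frac{1597}{14} \approx -114.07$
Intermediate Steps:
$L{\left(U \right)} = -5$
$M{\left(b \right)} = - 2 b$
$J{\left(V,m \right)} = 10 + \frac{V \left(-12 + m\right)}{V + m}$ ($J{\left(V,m \right)} = \frac{m - 12}{V + m} V - -10 = \frac{-12 + m}{V + m} V + 10 = \frac{V \left(-12 + m\right)}{V + m} + 10 = 10 + \frac{V \left(-12 + m\right)}{V + m}$)
$79 J{\left(-11,-3 \right)} + 27 = 79 \frac{\left(-2\right) \left(-11\right) + 10 \left(-3\right) - -33}{-11 - 3} + 27 = 79 \frac{22 - 30 + 33}{-14} + 27 = 79 \left(\left(- \frac{1}{14}\right) 25\right) + 27 = 79 \left(- \frac{25}{14}\right) + 27 = - \frac{1975}{14} + 27 = - \frac{1597}{14}$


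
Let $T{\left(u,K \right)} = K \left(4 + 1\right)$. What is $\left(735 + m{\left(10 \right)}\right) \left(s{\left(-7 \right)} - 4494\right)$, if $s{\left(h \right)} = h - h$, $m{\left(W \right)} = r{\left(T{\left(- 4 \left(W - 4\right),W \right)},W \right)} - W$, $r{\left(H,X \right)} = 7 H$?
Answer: $-4831050$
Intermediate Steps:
$T{\left(u,K \right)} = 5 K$ ($T{\left(u,K \right)} = K 5 = 5 K$)
$m{\left(W \right)} = 34 W$ ($m{\left(W \right)} = 7 \cdot 5 W - W = 35 W - W = 34 W$)
$s{\left(h \right)} = 0$
$\left(735 + m{\left(10 \right)}\right) \left(s{\left(-7 \right)} - 4494\right) = \left(735 + 34 \cdot 10\right) \left(0 - 4494\right) = \left(735 + 340\right) \left(-4494\right) = 1075 \left(-4494\right) = -4831050$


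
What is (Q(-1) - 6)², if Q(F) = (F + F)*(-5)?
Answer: 16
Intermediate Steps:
Q(F) = -10*F (Q(F) = (2*F)*(-5) = -10*F)
(Q(-1) - 6)² = (-10*(-1) - 6)² = (10 - 6)² = 4² = 16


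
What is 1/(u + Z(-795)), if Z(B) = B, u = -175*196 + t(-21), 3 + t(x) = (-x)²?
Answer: -1/34657 ≈ -2.8854e-5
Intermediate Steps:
t(x) = -3 + x² (t(x) = -3 + (-x)² = -3 + x²)
u = -33862 (u = -175*196 + (-3 + (-21)²) = -34300 + (-3 + 441) = -34300 + 438 = -33862)
1/(u + Z(-795)) = 1/(-33862 - 795) = 1/(-34657) = -1/34657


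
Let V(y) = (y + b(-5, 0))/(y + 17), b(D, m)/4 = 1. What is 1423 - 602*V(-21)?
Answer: -2271/2 ≈ -1135.5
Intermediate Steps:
b(D, m) = 4 (b(D, m) = 4*1 = 4)
V(y) = (4 + y)/(17 + y) (V(y) = (y + 4)/(y + 17) = (4 + y)/(17 + y))
1423 - 602*V(-21) = 1423 - 602*(4 - 21)/(17 - 21) = 1423 - 602*(-17)/(-4) = 1423 - (-301)*(-17)/2 = 1423 - 602*17/4 = 1423 - 5117/2 = -2271/2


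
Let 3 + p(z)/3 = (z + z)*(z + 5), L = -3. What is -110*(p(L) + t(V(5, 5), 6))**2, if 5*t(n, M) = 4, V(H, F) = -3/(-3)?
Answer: -1074502/5 ≈ -2.1490e+5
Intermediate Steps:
V(H, F) = 1 (V(H, F) = -3*(-1/3) = 1)
t(n, M) = 4/5 (t(n, M) = (1/5)*4 = 4/5)
p(z) = -9 + 6*z*(5 + z) (p(z) = -9 + 3*((z + z)*(z + 5)) = -9 + 3*((2*z)*(5 + z)) = -9 + 3*(2*z*(5 + z)) = -9 + 6*z*(5 + z))
-110*(p(L) + t(V(5, 5), 6))**2 = -110*((-9 + 6*(-3)**2 + 30*(-3)) + 4/5)**2 = -110*((-9 + 6*9 - 90) + 4/5)**2 = -110*((-9 + 54 - 90) + 4/5)**2 = -110*(-45 + 4/5)**2 = -110*(-221/5)**2 = -110*48841/25 = -1074502/5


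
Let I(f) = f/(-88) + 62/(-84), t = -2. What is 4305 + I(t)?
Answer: 3977159/924 ≈ 4304.3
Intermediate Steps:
I(f) = -31/42 - f/88 (I(f) = f*(-1/88) + 62*(-1/84) = -f/88 - 31/42 = -31/42 - f/88)
4305 + I(t) = 4305 + (-31/42 - 1/88*(-2)) = 4305 + (-31/42 + 1/44) = 4305 - 661/924 = 3977159/924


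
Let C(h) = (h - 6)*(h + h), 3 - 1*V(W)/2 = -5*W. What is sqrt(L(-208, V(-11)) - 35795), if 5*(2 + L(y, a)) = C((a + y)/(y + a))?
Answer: I*sqrt(35799) ≈ 189.21*I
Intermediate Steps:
V(W) = 6 + 10*W (V(W) = 6 - (-10)*W = 6 + 10*W)
C(h) = 2*h*(-6 + h) (C(h) = (-6 + h)*(2*h) = 2*h*(-6 + h))
L(y, a) = -4 (L(y, a) = -2 + (2*((a + y)/(y + a))*(-6 + (a + y)/(y + a)))/5 = -2 + (2*((a + y)/(a + y))*(-6 + (a + y)/(a + y)))/5 = -2 + (2*1*(-6 + 1))/5 = -2 + (2*1*(-5))/5 = -2 + (1/5)*(-10) = -2 - 2 = -4)
sqrt(L(-208, V(-11)) - 35795) = sqrt(-4 - 35795) = sqrt(-35799) = I*sqrt(35799)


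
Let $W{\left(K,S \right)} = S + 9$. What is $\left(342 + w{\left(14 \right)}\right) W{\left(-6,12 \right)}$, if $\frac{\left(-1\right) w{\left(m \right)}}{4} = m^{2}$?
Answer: $-9282$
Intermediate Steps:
$w{\left(m \right)} = - 4 m^{2}$
$W{\left(K,S \right)} = 9 + S$
$\left(342 + w{\left(14 \right)}\right) W{\left(-6,12 \right)} = \left(342 - 4 \cdot 14^{2}\right) \left(9 + 12\right) = \left(342 - 784\right) 21 = \left(-442\right) 21 = -9282$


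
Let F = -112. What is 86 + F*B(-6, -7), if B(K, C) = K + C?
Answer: 1542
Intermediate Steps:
B(K, C) = C + K
86 + F*B(-6, -7) = 86 - 112*(-7 - 6) = 86 - 112*(-13) = 86 + 1456 = 1542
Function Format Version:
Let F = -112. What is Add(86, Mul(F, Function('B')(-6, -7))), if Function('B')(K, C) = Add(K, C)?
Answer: 1542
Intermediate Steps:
Function('B')(K, C) = Add(C, K)
Add(86, Mul(F, Function('B')(-6, -7))) = Add(86, Mul(-112, Add(-7, -6))) = Add(86, Mul(-112, -13)) = Add(86, 1456) = 1542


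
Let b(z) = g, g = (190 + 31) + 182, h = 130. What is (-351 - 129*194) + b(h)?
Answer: -24974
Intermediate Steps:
g = 403 (g = 221 + 182 = 403)
b(z) = 403
(-351 - 129*194) + b(h) = (-351 - 129*194) + 403 = (-351 - 25026) + 403 = -25377 + 403 = -24974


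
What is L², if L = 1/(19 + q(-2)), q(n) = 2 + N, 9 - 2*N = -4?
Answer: 4/3025 ≈ 0.0013223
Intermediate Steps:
N = 13/2 (N = 9/2 - ½*(-4) = 9/2 + 2 = 13/2 ≈ 6.5000)
q(n) = 17/2 (q(n) = 2 + 13/2 = 17/2)
L = 2/55 (L = 1/(19 + 17/2) = 1/(55/2) = 2/55 ≈ 0.036364)
L² = (2/55)² = 4/3025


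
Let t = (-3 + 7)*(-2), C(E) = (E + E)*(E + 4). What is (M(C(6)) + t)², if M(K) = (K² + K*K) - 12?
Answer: 828288400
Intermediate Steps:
C(E) = 2*E*(4 + E) (C(E) = (2*E)*(4 + E) = 2*E*(4 + E))
M(K) = -12 + 2*K² (M(K) = (K² + K²) - 12 = 2*K² - 12 = -12 + 2*K²)
t = -8 (t = 4*(-2) = -8)
(M(C(6)) + t)² = ((-12 + 2*(2*6*(4 + 6))²) - 8)² = ((-12 + 2*(2*6*10)²) - 8)² = ((-12 + 2*120²) - 8)² = ((-12 + 2*14400) - 8)² = ((-12 + 28800) - 8)² = (28788 - 8)² = 28780² = 828288400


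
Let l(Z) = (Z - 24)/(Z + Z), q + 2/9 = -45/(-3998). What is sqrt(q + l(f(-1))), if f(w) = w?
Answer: 2*sqrt(110490727)/5997 ≈ 3.5056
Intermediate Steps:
q = -7591/35982 (q = -2/9 - 45/(-3998) = -2/9 - 45*(-1/3998) = -2/9 + 45/3998 = -7591/35982 ≈ -0.21097)
l(Z) = (-24 + Z)/(2*Z) (l(Z) = (-24 + Z)/((2*Z)) = (-24 + Z)*(1/(2*Z)) = (-24 + Z)/(2*Z))
sqrt(q + l(f(-1))) = sqrt(-7591/35982 + (1/2)*(-24 - 1)/(-1)) = sqrt(-7591/35982 + (1/2)*(-1)*(-25)) = sqrt(-7591/35982 + 25/2) = sqrt(221092/17991) = 2*sqrt(110490727)/5997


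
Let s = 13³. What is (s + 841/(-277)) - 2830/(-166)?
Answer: 50833379/22991 ≈ 2211.0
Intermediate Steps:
s = 2197
(s + 841/(-277)) - 2830/(-166) = (2197 + 841/(-277)) - 2830/(-166) = (2197 + 841*(-1/277)) - 2830*(-1/166) = (2197 - 841/277) + 1415/83 = 607728/277 + 1415/83 = 50833379/22991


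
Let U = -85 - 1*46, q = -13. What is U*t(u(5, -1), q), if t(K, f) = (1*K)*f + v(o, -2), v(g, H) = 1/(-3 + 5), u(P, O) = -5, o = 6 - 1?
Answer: -17161/2 ≈ -8580.5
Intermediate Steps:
o = 5
v(g, H) = ½ (v(g, H) = 1/2 = ½)
t(K, f) = ½ + K*f (t(K, f) = (1*K)*f + ½ = K*f + ½ = ½ + K*f)
U = -131 (U = -85 - 46 = -131)
U*t(u(5, -1), q) = -131*(½ - 5*(-13)) = -131*(½ + 65) = -131*131/2 = -17161/2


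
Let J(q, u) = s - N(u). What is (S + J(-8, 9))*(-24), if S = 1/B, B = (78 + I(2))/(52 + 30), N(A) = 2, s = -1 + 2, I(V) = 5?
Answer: 24/83 ≈ 0.28916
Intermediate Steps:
s = 1
J(q, u) = -1 (J(q, u) = 1 - 1*2 = 1 - 2 = -1)
B = 83/82 (B = (78 + 5)/(52 + 30) = 83/82 ≈ 1.0122)
S = 82/83 (S = 1/(83/82) = 82/83 ≈ 0.98795)
(S + J(-8, 9))*(-24) = (82/83 - 1)*(-24) = -1/83*(-24) = 24/83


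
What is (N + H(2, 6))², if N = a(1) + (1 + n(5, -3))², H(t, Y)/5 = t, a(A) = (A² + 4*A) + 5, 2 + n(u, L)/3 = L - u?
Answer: 741321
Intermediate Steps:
n(u, L) = -6 - 3*u + 3*L (n(u, L) = -6 + 3*(L - u) = -6 + (-3*u + 3*L) = -6 - 3*u + 3*L)
a(A) = 5 + A² + 4*A
H(t, Y) = 5*t
N = 851 (N = (5 + 1² + 4*1) + (1 + (-6 - 3*5 + 3*(-3)))² = (5 + 1 + 4) + (1 + (-6 - 15 - 9))² = 10 + (1 - 30)² = 10 + (-29)² = 10 + 841 = 851)
(N + H(2, 6))² = (851 + 5*2)² = (851 + 10)² = 861² = 741321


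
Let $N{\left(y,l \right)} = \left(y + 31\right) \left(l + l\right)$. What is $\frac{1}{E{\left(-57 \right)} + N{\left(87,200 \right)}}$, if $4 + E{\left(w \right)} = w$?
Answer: $\frac{1}{47139} \approx 2.1214 \cdot 10^{-5}$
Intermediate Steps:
$N{\left(y,l \right)} = 2 l \left(31 + y\right)$ ($N{\left(y,l \right)} = \left(31 + y\right) 2 l = 2 l \left(31 + y\right)$)
$E{\left(w \right)} = -4 + w$
$\frac{1}{E{\left(-57 \right)} + N{\left(87,200 \right)}} = \frac{1}{\left(-4 - 57\right) + 2 \cdot 200 \left(31 + 87\right)} = \frac{1}{-61 + 2 \cdot 200 \cdot 118} = \frac{1}{-61 + 47200} = \frac{1}{47139}$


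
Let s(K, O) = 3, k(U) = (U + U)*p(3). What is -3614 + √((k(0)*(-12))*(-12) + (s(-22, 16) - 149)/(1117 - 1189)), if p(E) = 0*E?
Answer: -3614 + √73/6 ≈ -3612.6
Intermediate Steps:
p(E) = 0
k(U) = 0 (k(U) = (U + U)*0 = (2*U)*0 = 0)
-3614 + √((k(0)*(-12))*(-12) + (s(-22, 16) - 149)/(1117 - 1189)) = -3614 + √((0*(-12))*(-12) + (3 - 149)/(1117 - 1189)) = -3614 + √(0*(-12) - 146/(-72)) = -3614 + √(0 - 146*(-1/72)) = -3614 + √(0 + 73/36) = -3614 + √(73/36) = -3614 + √73/6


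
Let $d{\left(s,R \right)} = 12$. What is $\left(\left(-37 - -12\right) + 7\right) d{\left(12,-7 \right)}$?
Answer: $-216$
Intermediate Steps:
$\left(\left(-37 - -12\right) + 7\right) d{\left(12,-7 \right)} = \left(\left(-37 - -12\right) + 7\right) 12 = \left(\left(-37 + 12\right) + 7\right) 12 = \left(-25 + 7\right) 12 = \left(-18\right) 12 = -216$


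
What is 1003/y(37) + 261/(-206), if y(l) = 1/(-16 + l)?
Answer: 4338717/206 ≈ 21062.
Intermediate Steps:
1003/y(37) + 261/(-206) = 1003/(1/(-16 + 37)) + 261/(-206) = 1003/(1/21) + 261*(-1/206) = 1003/(1/21) - 261/206 = 1003*21 - 261/206 = 21063 - 261/206 = 4338717/206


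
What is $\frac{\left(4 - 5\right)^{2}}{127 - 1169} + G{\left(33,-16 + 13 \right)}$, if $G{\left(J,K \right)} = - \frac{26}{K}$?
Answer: $\frac{27089}{3126} \approx 8.6657$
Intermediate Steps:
$\frac{\left(4 - 5\right)^{2}}{127 - 1169} + G{\left(33,-16 + 13 \right)} = \frac{\left(4 - 5\right)^{2}}{127 - 1169} - \frac{26}{-16 + 13} = \frac{\left(-1\right)^{2}}{-1042} - \frac{26}{-3} = 1 \left(- \frac{1}{1042}\right) - - \frac{26}{3} = - \frac{1}{1042} + \frac{26}{3} = \frac{27089}{3126}$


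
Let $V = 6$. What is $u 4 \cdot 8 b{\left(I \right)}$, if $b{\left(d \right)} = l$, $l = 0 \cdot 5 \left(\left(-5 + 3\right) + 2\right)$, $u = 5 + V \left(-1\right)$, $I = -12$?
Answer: $0$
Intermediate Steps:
$u = -1$ ($u = 5 + 6 \left(-1\right) = 5 - 6 = -1$)
$l = 0$ ($l = 0 \left(-2 + 2\right) = 0 \cdot 0 = 0$)
$b{\left(d \right)} = 0$
$u 4 \cdot 8 b{\left(I \right)} = - 4 \cdot 8 \cdot 0 = \left(-1\right) 32 \cdot 0 = \left(-32\right) 0 = 0$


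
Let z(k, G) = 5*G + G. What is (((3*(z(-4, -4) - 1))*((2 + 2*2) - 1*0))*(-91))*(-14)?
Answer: -573300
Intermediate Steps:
z(k, G) = 6*G
(((3*(z(-4, -4) - 1))*((2 + 2*2) - 1*0))*(-91))*(-14) = (((3*(6*(-4) - 1))*((2 + 2*2) - 1*0))*(-91))*(-14) = (((3*(-24 - 1))*((2 + 4) + 0))*(-91))*(-14) = (((3*(-25))*(6 + 0))*(-91))*(-14) = (-75*6*(-91))*(-14) = -450*(-91)*(-14) = 40950*(-14) = -573300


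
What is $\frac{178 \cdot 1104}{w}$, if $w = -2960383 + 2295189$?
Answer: $- \frac{98256}{332597} \approx -0.29542$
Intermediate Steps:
$w = -665194$
$\frac{178 \cdot 1104}{w} = \frac{178 \cdot 1104}{-665194} = 196512 \left(- \frac{1}{665194}\right) = - \frac{98256}{332597}$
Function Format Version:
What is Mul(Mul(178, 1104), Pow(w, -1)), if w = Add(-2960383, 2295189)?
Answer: Rational(-98256, 332597) ≈ -0.29542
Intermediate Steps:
w = -665194
Mul(Mul(178, 1104), Pow(w, -1)) = Mul(Mul(178, 1104), Pow(-665194, -1)) = Mul(196512, Rational(-1, 665194)) = Rational(-98256, 332597)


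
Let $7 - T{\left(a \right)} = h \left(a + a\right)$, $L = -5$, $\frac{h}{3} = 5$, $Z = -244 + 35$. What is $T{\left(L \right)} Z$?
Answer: $-32813$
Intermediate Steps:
$Z = -209$
$h = 15$ ($h = 3 \cdot 5 = 15$)
$T{\left(a \right)} = 7 - 30 a$ ($T{\left(a \right)} = 7 - 15 \left(a + a\right) = 7 - 15 \cdot 2 a = 7 - 30 a$)
$T{\left(L \right)} Z = \left(7 - -150\right) \left(-209\right) = \left(7 + 150\right) \left(-209\right) = 157 \left(-209\right) = -32813$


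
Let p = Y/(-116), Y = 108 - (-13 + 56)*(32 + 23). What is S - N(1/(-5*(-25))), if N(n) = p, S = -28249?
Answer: -3279141/116 ≈ -28268.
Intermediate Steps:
Y = -2257 (Y = 108 - 43*55 = 108 - 1*2365 = 108 - 2365 = -2257)
p = 2257/116 (p = -2257/(-116) = -2257*(-1/116) = 2257/116 ≈ 19.457)
N(n) = 2257/116
S - N(1/(-5*(-25))) = -28249 - 1*2257/116 = -28249 - 2257/116 = -3279141/116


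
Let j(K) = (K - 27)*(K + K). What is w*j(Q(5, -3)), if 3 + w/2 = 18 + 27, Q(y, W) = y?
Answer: -18480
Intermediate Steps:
w = 84 (w = -6 + 2*(18 + 27) = -6 + 2*45 = -6 + 90 = 84)
j(K) = 2*K*(-27 + K) (j(K) = (-27 + K)*(2*K) = 2*K*(-27 + K))
w*j(Q(5, -3)) = 84*(2*5*(-27 + 5)) = 84*(2*5*(-22)) = 84*(-220) = -18480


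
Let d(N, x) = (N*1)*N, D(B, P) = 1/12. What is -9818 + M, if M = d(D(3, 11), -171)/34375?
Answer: -48599099999/4950000 ≈ -9818.0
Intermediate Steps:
D(B, P) = 1/12
d(N, x) = N**2 (d(N, x) = N*N = N**2)
M = 1/4950000 (M = (1/12)**2/34375 = (1/144)*(1/34375) = 1/4950000 ≈ 2.0202e-7)
-9818 + M = -9818 + 1/4950000 = -48599099999/4950000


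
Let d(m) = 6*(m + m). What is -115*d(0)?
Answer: 0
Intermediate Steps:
d(m) = 12*m (d(m) = 6*(2*m) = 12*m)
-115*d(0) = -1380*0 = -115*0 = 0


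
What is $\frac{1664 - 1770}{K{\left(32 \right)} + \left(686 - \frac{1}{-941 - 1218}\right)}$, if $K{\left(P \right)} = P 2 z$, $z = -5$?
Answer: $- \frac{228854}{790195} \approx -0.28962$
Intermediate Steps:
$K{\left(P \right)} = - 10 P$ ($K{\left(P \right)} = P 2 \left(-5\right) = 2 P \left(-5\right) = - 10 P$)
$\frac{1664 - 1770}{K{\left(32 \right)} + \left(686 - \frac{1}{-941 - 1218}\right)} = \frac{1664 - 1770}{\left(-10\right) 32 + \left(686 - \frac{1}{-941 - 1218}\right)} = - \frac{106}{-320 + \left(686 - \frac{1}{-2159}\right)} = - \frac{106}{-320 + \left(686 - - \frac{1}{2159}\right)} = - \frac{106}{-320 + \left(686 + \frac{1}{2159}\right)} = - \frac{106}{-320 + \frac{1481075}{2159}} = - \frac{106}{\frac{790195}{2159}} = \left(-106\right) \frac{2159}{790195} = - \frac{228854}{790195}$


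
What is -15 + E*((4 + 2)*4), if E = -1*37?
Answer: -903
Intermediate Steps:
E = -37
-15 + E*((4 + 2)*4) = -15 - 37*(4 + 2)*4 = -15 - 222*4 = -15 - 37*24 = -15 - 888 = -903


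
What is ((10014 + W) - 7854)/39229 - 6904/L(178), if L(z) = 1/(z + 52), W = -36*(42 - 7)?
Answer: -62292512780/39229 ≈ -1.5879e+6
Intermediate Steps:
W = -1260 (W = -36*35 = -1260)
L(z) = 1/(52 + z)
((10014 + W) - 7854)/39229 - 6904/L(178) = ((10014 - 1260) - 7854)/39229 - 6904/(1/(52 + 178)) = (8754 - 7854)*(1/39229) - 6904/(1/230) = 900*(1/39229) - 6904/1/230 = 900/39229 - 6904*230 = 900/39229 - 1587920 = -62292512780/39229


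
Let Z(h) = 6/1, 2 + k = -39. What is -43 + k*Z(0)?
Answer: -289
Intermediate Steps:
k = -41 (k = -2 - 39 = -41)
Z(h) = 6 (Z(h) = 6*1 = 6)
-43 + k*Z(0) = -43 - 41*6 = -43 - 246 = -289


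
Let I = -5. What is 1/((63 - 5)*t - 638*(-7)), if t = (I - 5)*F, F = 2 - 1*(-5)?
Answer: 1/406 ≈ 0.0024631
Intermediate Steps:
F = 7 (F = 2 + 5 = 7)
t = -70 (t = (-5 - 5)*7 = -10*7 = -70)
1/((63 - 5)*t - 638*(-7)) = 1/((63 - 5)*(-70) - 638*(-7)) = 1/(58*(-70) + 4466) = 1/(-4060 + 4466) = 1/406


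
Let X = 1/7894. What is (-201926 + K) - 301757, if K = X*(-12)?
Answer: -1988036807/3947 ≈ -5.0368e+5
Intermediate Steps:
X = 1/7894 ≈ 0.00012668
K = -6/3947 (K = (1/7894)*(-12) = -6/3947 ≈ -0.0015201)
(-201926 + K) - 301757 = (-201926 - 6/3947) - 301757 = -797001928/3947 - 301757 = -1988036807/3947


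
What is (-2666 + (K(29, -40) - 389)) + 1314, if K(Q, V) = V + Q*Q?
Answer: -940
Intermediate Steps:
K(Q, V) = V + Q²
(-2666 + (K(29, -40) - 389)) + 1314 = (-2666 + ((-40 + 29²) - 389)) + 1314 = (-2666 + ((-40 + 841) - 389)) + 1314 = (-2666 + (801 - 389)) + 1314 = (-2666 + 412) + 1314 = -2254 + 1314 = -940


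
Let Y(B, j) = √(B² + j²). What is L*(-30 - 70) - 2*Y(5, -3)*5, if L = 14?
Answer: -1400 - 10*√34 ≈ -1458.3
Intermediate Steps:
L*(-30 - 70) - 2*Y(5, -3)*5 = 14*(-30 - 70) - 2*√(5² + (-3)²)*5 = 14*(-100) - 2*√(25 + 9)*5 = -1400 - 2*√34*5 = -1400 - 10*√34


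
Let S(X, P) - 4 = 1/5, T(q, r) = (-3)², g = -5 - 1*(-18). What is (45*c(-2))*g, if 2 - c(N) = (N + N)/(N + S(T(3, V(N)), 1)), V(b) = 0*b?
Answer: 24570/11 ≈ 2233.6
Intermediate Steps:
g = 13 (g = -5 + 18 = 13)
V(b) = 0
T(q, r) = 9
S(X, P) = 21/5 (S(X, P) = 4 + 1/5 = 4 + ⅕ = 21/5)
c(N) = 2 - 2*N/(21/5 + N) (c(N) = 2 - (N + N)/(N + 21/5) = 2 - 2*N/(21/5 + N))
(45*c(-2))*g = (45*(42/(21 + 5*(-2))))*13 = (45*(42/(21 - 10)))*13 = (45*(42/11))*13 = (1890/11)*13 = 24570/11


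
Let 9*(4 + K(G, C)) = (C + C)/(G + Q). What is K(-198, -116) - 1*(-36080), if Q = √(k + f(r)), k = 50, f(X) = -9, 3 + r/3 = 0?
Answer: 1412849492/39163 + 232*√41/352467 ≈ 36076.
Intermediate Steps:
r = -9 (r = -9 + 3*0 = -9 + 0 = -9)
Q = √41 (Q = √(50 - 9) = √41 ≈ 6.4031)
K(G, C) = -4 + 2*C/(9*(G + √41)) (K(G, C) = -4 + ((C + C)/(G + √41))/9 = -4 + ((2*C)/(G + √41))/9 = -4 + (2*C/(G + √41))/9 = -4 + 2*C/(9*(G + √41)))
K(-198, -116) - 1*(-36080) = (-4*(-198) - 4*√41 + (2/9)*(-116))/(-198 + √41) - 1*(-36080) = (792 - 4*√41 - 232/9)/(-198 + √41) + 36080 = (6896/9 - 4*√41)/(-198 + √41) + 36080 = 36080 + (6896/9 - 4*√41)/(-198 + √41)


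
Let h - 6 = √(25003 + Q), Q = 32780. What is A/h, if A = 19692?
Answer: -39384/19249 + 6564*√57783/19249 ≈ 79.925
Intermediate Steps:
h = 6 + √57783 (h = 6 + √(25003 + 32780) = 6 + √57783 ≈ 246.38)
A/h = 19692/(6 + √57783)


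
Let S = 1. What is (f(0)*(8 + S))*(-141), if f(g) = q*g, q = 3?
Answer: 0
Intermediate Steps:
f(g) = 3*g
(f(0)*(8 + S))*(-141) = ((3*0)*(8 + 1))*(-141) = (0*9)*(-141) = 0*(-141) = 0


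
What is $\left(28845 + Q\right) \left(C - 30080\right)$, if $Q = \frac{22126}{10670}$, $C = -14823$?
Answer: $- \frac{6910532993614}{5335} \approx -1.2953 \cdot 10^{9}$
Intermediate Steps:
$Q = \frac{11063}{5335}$ ($Q = 22126 \cdot \frac{1}{10670} = \frac{11063}{5335} \approx 2.0737$)
$\left(28845 + Q\right) \left(C - 30080\right) = \left(28845 + \frac{11063}{5335}\right) \left(-14823 - 30080\right) = \frac{153899138}{5335} \left(-44903\right) = - \frac{6910532993614}{5335}$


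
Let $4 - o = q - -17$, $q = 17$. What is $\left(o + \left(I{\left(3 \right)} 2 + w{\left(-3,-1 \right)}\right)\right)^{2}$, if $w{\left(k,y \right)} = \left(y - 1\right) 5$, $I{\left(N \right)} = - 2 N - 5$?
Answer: $3844$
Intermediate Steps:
$I{\left(N \right)} = -5 - 2 N$
$w{\left(k,y \right)} = -5 + 5 y$ ($w{\left(k,y \right)} = \left(-1 + y\right) 5 = -5 + 5 y$)
$o = -30$ ($o = 4 - \left(17 - -17\right) = 4 - \left(17 + 17\right) = 4 - 34 = -30$)
$\left(o + \left(I{\left(3 \right)} 2 + w{\left(-3,-1 \right)}\right)\right)^{2} = \left(-30 + \left(\left(-5 - 6\right) 2 + \left(-5 + 5 \left(-1\right)\right)\right)\right)^{2} = \left(-30 + \left(\left(-5 - 6\right) 2 - 10\right)\right)^{2} = \left(-30 - 32\right)^{2} = \left(-62\right)^{2} = 3844$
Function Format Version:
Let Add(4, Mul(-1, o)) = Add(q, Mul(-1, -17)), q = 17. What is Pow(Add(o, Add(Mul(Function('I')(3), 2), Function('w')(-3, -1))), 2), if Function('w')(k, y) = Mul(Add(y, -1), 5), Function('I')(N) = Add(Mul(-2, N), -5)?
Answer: 3844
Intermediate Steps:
Function('I')(N) = Add(-5, Mul(-2, N))
Function('w')(k, y) = Add(-5, Mul(5, y)) (Function('w')(k, y) = Mul(Add(-1, y), 5) = Add(-5, Mul(5, y)))
o = -30 (o = Add(4, Mul(-1, Add(17, Mul(-1, -17)))) = Add(4, Mul(-1, Add(17, 17))) = Add(4, Mul(-1, 34)) = Add(4, -34) = -30)
Pow(Add(o, Add(Mul(Function('I')(3), 2), Function('w')(-3, -1))), 2) = Pow(Add(-30, Add(Mul(Add(-5, Mul(-2, 3)), 2), Add(-5, Mul(5, -1)))), 2) = Pow(Add(-30, Add(Mul(Add(-5, -6), 2), Add(-5, -5))), 2) = Pow(Add(-30, Add(Mul(-11, 2), -10)), 2) = Pow(Add(-30, Add(-22, -10)), 2) = Pow(Add(-30, -32), 2) = Pow(-62, 2) = 3844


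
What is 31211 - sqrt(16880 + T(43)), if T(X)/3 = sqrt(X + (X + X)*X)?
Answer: 31211 - sqrt(16880 + 3*sqrt(3741)) ≈ 31080.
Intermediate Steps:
T(X) = 3*sqrt(X + 2*X**2) (T(X) = 3*sqrt(X + (X + X)*X) = 3*sqrt(X + (2*X)*X) = 3*sqrt(X + 2*X**2))
31211 - sqrt(16880 + T(43)) = 31211 - sqrt(16880 + 3*sqrt(43*(1 + 2*43))) = 31211 - sqrt(16880 + 3*sqrt(43*(1 + 86))) = 31211 - sqrt(16880 + 3*sqrt(43*87)) = 31211 - sqrt(16880 + 3*sqrt(3741))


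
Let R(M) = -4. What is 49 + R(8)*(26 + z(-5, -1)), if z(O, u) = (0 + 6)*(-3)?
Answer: 17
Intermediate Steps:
z(O, u) = -18 (z(O, u) = 6*(-3) = -18)
49 + R(8)*(26 + z(-5, -1)) = 49 - 4*(26 - 18) = 49 - 4*8 = 49 - 32 = 17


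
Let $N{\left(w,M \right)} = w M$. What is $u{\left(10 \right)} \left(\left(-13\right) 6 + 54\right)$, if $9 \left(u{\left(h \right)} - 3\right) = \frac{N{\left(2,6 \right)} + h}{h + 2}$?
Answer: $- \frac{692}{9} \approx -76.889$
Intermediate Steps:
$N{\left(w,M \right)} = M w$
$u{\left(h \right)} = 3 + \frac{12 + h}{9 \left(2 + h\right)}$ ($u{\left(h \right)} = 3 + \frac{\left(6 \cdot 2 + h\right) \frac{1}{h + 2}}{9} = 3 + \frac{\left(12 + h\right) \frac{1}{2 + h}}{9} = 3 + \frac{\frac{1}{2 + h} \left(12 + h\right)}{9} = 3 + \frac{12 + h}{9 \left(2 + h\right)}$)
$u{\left(10 \right)} \left(\left(-13\right) 6 + 54\right) = \frac{2 \left(33 + 14 \cdot 10\right)}{9 \left(2 + 10\right)} \left(\left(-13\right) 6 + 54\right) = \frac{2 \left(33 + 140\right)}{9 \cdot 12} \left(-78 + 54\right) = \frac{2}{9} \cdot \frac{1}{12} \cdot 173 \left(-24\right) = \frac{173}{54} \left(-24\right) = - \frac{692}{9}$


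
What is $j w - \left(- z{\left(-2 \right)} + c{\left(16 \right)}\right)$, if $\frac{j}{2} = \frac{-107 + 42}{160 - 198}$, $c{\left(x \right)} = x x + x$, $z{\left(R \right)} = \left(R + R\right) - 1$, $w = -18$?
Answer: $- \frac{6433}{19} \approx -338.58$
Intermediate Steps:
$z{\left(R \right)} = -1 + 2 R$ ($z{\left(R \right)} = 2 R - 1 = -1 + 2 R$)
$c{\left(x \right)} = x + x^{2}$ ($c{\left(x \right)} = x^{2} + x = x + x^{2}$)
$j = \frac{65}{19}$ ($j = 2 \frac{-107 + 42}{160 - 198} = 2 \left(- \frac{65}{-38}\right) = 2 \left(\left(-65\right) \left(- \frac{1}{38}\right)\right) = 2 \cdot \frac{65}{38} = \frac{65}{19} \approx 3.4211$)
$j w - \left(- z{\left(-2 \right)} + c{\left(16 \right)}\right) = \frac{65}{19} \left(-18\right) + \left(\left(-1 + 2 \left(-2\right)\right) - 16 \left(1 + 16\right)\right) = - \frac{1170}{19} - \left(5 + 16 \cdot 17\right) = - \frac{1170}{19} - 277 = - \frac{6433}{19}$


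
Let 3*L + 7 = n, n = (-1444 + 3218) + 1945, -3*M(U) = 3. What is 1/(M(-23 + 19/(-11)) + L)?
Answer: 3/3709 ≈ 0.00080884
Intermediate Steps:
M(U) = -1 (M(U) = -⅓*3 = -1)
n = 3719 (n = 1774 + 1945 = 3719)
L = 3712/3 (L = -7/3 + (⅓)*3719 = -7/3 + 3719/3 = 3712/3 ≈ 1237.3)
1/(M(-23 + 19/(-11)) + L) = 1/(-1 + 3712/3) = 1/(3709/3) = 3/3709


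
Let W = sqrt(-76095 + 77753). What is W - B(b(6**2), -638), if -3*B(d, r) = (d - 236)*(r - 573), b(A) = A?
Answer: 242200/3 + sqrt(1658) ≈ 80774.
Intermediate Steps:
W = sqrt(1658) ≈ 40.719
B(d, r) = -(-573 + r)*(-236 + d)/3 (B(d, r) = -(d - 236)*(r - 573)/3 = -(-236 + d)*(-573 + r)/3 = -(-573 + r)*(-236 + d)/3)
W - B(b(6**2), -638) = sqrt(1658) - (-45076 + 191*6**2 + (236/3)*(-638) - 1/3*6**2*(-638)) = sqrt(1658) - (-45076 + 191*36 - 150568/3 - 1/3*36*(-638)) = sqrt(1658) - (-45076 + 6876 - 150568/3 + 7656) = sqrt(1658) - 1*(-242200/3) = sqrt(1658) + 242200/3 = 242200/3 + sqrt(1658)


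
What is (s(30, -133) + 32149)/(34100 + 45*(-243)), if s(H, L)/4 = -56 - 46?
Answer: 31741/23165 ≈ 1.3702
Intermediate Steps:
s(H, L) = -408 (s(H, L) = 4*(-56 - 46) = 4*(-102) = -408)
(s(30, -133) + 32149)/(34100 + 45*(-243)) = (-408 + 32149)/(34100 + 45*(-243)) = 31741/(34100 - 10935) = 31741/23165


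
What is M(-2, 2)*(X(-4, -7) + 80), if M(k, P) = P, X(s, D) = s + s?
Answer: 144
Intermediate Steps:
X(s, D) = 2*s
M(-2, 2)*(X(-4, -7) + 80) = 2*(2*(-4) + 80) = 2*(-8 + 80) = 2*72 = 144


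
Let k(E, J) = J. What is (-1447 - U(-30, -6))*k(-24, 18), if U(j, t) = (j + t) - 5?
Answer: -25308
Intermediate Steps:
U(j, t) = -5 + j + t
(-1447 - U(-30, -6))*k(-24, 18) = (-1447 - (-5 - 30 - 6))*18 = (-1447 - 1*(-41))*18 = (-1447 + 41)*18 = -1406*18 = -25308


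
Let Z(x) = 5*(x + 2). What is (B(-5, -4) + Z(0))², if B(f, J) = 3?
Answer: 169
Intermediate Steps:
Z(x) = 10 + 5*x (Z(x) = 5*(2 + x) = 10 + 5*x)
(B(-5, -4) + Z(0))² = (3 + (10 + 5*0))² = (3 + (10 + 0))² = (3 + 10)² = 13² = 169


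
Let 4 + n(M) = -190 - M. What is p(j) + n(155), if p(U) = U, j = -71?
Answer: -420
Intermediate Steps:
n(M) = -194 - M (n(M) = -4 + (-190 - M) = -194 - M)
p(j) + n(155) = -71 + (-194 - 1*155) = -71 + (-194 - 155) = -71 - 349 = -420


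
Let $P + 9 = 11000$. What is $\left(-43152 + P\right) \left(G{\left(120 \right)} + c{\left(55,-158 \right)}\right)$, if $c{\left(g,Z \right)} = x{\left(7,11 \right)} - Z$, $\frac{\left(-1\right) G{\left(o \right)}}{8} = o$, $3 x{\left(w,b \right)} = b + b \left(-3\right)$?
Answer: $\frac{78086908}{3} \approx 2.6029 \cdot 10^{7}$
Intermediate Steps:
$P = 10991$ ($P = -9 + 11000 = 10991$)
$x{\left(w,b \right)} = - \frac{2 b}{3}$ ($x{\left(w,b \right)} = \frac{b + b \left(-3\right)}{3} = \frac{b - 3 b}{3} = \frac{\left(-2\right) b}{3} = - \frac{2 b}{3}$)
$G{\left(o \right)} = - 8 o$
$c{\left(g,Z \right)} = - \frac{22}{3} - Z$ ($c{\left(g,Z \right)} = \left(- \frac{2}{3}\right) 11 - Z = - \frac{22}{3} - Z$)
$\left(-43152 + P\right) \left(G{\left(120 \right)} + c{\left(55,-158 \right)}\right) = \left(-43152 + 10991\right) \left(\left(-8\right) 120 - - \frac{452}{3}\right) = - 32161 \left(-960 + \left(- \frac{22}{3} + 158\right)\right) = - 32161 \left(-960 + \frac{452}{3}\right) = \left(-32161\right) \left(- \frac{2428}{3}\right) = \frac{78086908}{3}$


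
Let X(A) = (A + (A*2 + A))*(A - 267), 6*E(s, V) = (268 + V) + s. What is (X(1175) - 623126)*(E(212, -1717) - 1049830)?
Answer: -11480488525429/3 ≈ -3.8268e+12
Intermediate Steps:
E(s, V) = 134/3 + V/6 + s/6 (E(s, V) = ((268 + V) + s)/6 = (268 + V + s)/6 = 134/3 + V/6 + s/6)
X(A) = 4*A*(-267 + A) (X(A) = (A + (2*A + A))*(-267 + A) = (A + 3*A)*(-267 + A) = (4*A)*(-267 + A) = 4*A*(-267 + A))
(X(1175) - 623126)*(E(212, -1717) - 1049830) = (4*1175*(-267 + 1175) - 623126)*((134/3 + (1/6)*(-1717) + (1/6)*212) - 1049830) = (4*1175*908 - 623126)*((134/3 - 1717/6 + 106/3) - 1049830) = (4267600 - 623126)*(-1237/6 - 1049830) = 3644474*(-6300217/6) = -11480488525429/3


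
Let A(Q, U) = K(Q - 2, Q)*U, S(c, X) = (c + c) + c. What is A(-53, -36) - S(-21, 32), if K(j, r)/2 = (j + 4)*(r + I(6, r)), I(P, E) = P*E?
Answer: -1362249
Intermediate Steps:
I(P, E) = E*P
S(c, X) = 3*c (S(c, X) = 2*c + c = 3*c)
K(j, r) = 14*r*(4 + j) (K(j, r) = 2*((j + 4)*(r + r*6)) = 2*((4 + j)*(r + 6*r)) = 2*((4 + j)*(7*r)) = 2*(7*r*(4 + j)) = 14*r*(4 + j))
A(Q, U) = 14*Q*U*(2 + Q) (A(Q, U) = (14*Q*(4 + (Q - 2)))*U = (14*Q*(4 + (-2 + Q)))*U = (14*Q*(2 + Q))*U = 14*Q*U*(2 + Q))
A(-53, -36) - S(-21, 32) = 14*(-53)*(-36)*(2 - 53) - 3*(-21) = 14*(-53)*(-36)*(-51) - 1*(-63) = -1362312 + 63 = -1362249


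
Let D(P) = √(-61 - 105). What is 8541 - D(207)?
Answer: 8541 - I*√166 ≈ 8541.0 - 12.884*I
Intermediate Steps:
D(P) = I*√166 (D(P) = √(-166) = I*√166)
8541 - D(207) = 8541 - I*√166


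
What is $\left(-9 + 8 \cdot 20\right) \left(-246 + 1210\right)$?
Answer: $145564$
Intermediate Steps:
$\left(-9 + 8 \cdot 20\right) \left(-246 + 1210\right) = \left(-9 + 160\right) 964 = 151 \cdot 964 = 145564$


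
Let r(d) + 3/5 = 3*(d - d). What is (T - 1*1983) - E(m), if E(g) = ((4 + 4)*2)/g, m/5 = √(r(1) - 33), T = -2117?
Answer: -4100 + 4*I*√210/105 ≈ -4100.0 + 0.55205*I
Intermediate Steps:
r(d) = -⅗ (r(d) = -⅗ + 3*(d - d) = -⅗ + 3*0 = -⅗ + 0 = -⅗)
m = 2*I*√210 (m = 5*√(-⅗ - 33) = 5*√(-168/5) = 5*(2*I*√210/5) = 2*I*√210 ≈ 28.983*I)
E(g) = 16/g (E(g) = (8*2)/g = 16/g)
(T - 1*1983) - E(m) = (-2117 - 1*1983) - 16/(2*I*√210) = (-2117 - 1983) - 16*(-I*√210/420) = -4100 - (-4)*I*√210/105 = -4100 + 4*I*√210/105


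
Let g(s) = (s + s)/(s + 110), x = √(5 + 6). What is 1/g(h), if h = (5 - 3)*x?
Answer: ½ + 5*√11/2 ≈ 8.7916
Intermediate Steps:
x = √11 ≈ 3.3166
h = 2*√11 (h = (5 - 3)*√11 = 2*√11 ≈ 6.6332)
g(s) = 2*s/(110 + s) (g(s) = (2*s)/(110 + s) = 2*s/(110 + s))
1/g(h) = 1/(2*(2*√11)/(110 + 2*√11)) = 1/(4*√11/(110 + 2*√11)) = √11*(110 + 2*√11)/44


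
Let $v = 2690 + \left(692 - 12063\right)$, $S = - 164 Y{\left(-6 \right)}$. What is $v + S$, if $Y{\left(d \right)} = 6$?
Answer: $-9665$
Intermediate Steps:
$S = -984$ ($S = \left(-164\right) 6 = -984$)
$v = -8681$ ($v = 2690 + \left(692 - 12063\right) = 2690 - 11371 = -8681$)
$v + S = -8681 - 984 = -9665$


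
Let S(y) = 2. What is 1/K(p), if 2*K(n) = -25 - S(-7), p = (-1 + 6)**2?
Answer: -2/27 ≈ -0.074074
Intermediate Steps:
p = 25 (p = 5**2 = 25)
K(n) = -27/2 (K(n) = (-25 - 1*2)/2 = (-25 - 2)/2 = (1/2)*(-27) = -27/2)
1/K(p) = 1/(-27/2) = -2/27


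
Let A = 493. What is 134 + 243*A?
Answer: 119933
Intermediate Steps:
134 + 243*A = 134 + 243*493 = 134 + 119799 = 119933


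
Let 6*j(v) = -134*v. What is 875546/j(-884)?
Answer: 1313319/29614 ≈ 44.348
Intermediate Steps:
j(v) = -67*v/3 (j(v) = (-134*v)/6 = -67*v/3)
875546/j(-884) = 875546/((-67/3*(-884))) = 875546/(59228/3) = 875546*(3/59228) = 1313319/29614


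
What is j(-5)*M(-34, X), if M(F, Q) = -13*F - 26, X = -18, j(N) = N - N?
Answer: 0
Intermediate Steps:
j(N) = 0
M(F, Q) = -26 - 13*F
j(-5)*M(-34, X) = 0*(-26 - 13*(-34)) = 0*(-26 + 442) = 0*416 = 0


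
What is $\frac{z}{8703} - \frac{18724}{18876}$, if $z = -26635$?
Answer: $- \frac{55476436}{13689819} \approx -4.0524$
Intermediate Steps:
$\frac{z}{8703} - \frac{18724}{18876} = - \frac{26635}{8703} - \frac{18724}{18876} = \left(-26635\right) \frac{1}{8703} - \frac{4681}{4719} = - \frac{26635}{8703} - \frac{4681}{4719} = - \frac{55476436}{13689819}$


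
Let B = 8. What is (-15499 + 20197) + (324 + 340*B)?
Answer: 7742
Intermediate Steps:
(-15499 + 20197) + (324 + 340*B) = (-15499 + 20197) + (324 + 340*8) = 4698 + (324 + 2720) = 4698 + 3044 = 7742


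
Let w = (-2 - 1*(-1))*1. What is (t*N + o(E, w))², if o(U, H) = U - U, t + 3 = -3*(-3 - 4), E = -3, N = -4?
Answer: 5184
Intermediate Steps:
w = -1 (w = (-2 + 1)*1 = -1*1 = -1)
t = 18 (t = -3 - 3*(-3 - 4) = -3 - 3*(-7) = -3 + 21 = 18)
o(U, H) = 0
(t*N + o(E, w))² = (18*(-4) + 0)² = (-72 + 0)² = (-72)² = 5184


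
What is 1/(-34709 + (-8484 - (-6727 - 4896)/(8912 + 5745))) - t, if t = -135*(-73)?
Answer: -6238886908847/633068178 ≈ -9855.0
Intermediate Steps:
t = 9855
1/(-34709 + (-8484 - (-6727 - 4896)/(8912 + 5745))) - t = 1/(-34709 + (-8484 - (-6727 - 4896)/(8912 + 5745))) - 1*9855 = 1/(-34709 + (-8484 - (-11623)/14657)) - 9855 = 1/(-34709 + (-8484 - 1*(-11623/14657))) - 9855 = 1/(-34709 + (-8484 + 11623/14657)) - 9855 = 1/(-34709 - 124338365/14657) - 9855 = 1/(-633068178/14657) - 9855 = -14657/633068178 - 9855 = -6238886908847/633068178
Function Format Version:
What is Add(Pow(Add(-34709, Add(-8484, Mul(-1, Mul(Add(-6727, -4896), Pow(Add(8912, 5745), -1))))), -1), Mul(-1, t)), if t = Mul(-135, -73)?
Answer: Rational(-6238886908847, 633068178) ≈ -9855.0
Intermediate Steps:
t = 9855
Add(Pow(Add(-34709, Add(-8484, Mul(-1, Mul(Add(-6727, -4896), Pow(Add(8912, 5745), -1))))), -1), Mul(-1, t)) = Add(Pow(Add(-34709, Add(-8484, Mul(-1, Mul(Add(-6727, -4896), Pow(Add(8912, 5745), -1))))), -1), Mul(-1, 9855)) = Add(Pow(Add(-34709, Add(-8484, Mul(-1, Mul(-11623, Pow(14657, -1))))), -1), -9855) = Add(Pow(Add(-34709, Add(-8484, Mul(-1, Mul(-11623, Rational(1, 14657))))), -1), -9855) = Add(Pow(Add(-34709, Add(-8484, Mul(-1, Rational(-11623, 14657)))), -1), -9855) = Add(Pow(Add(-34709, Add(-8484, Rational(11623, 14657))), -1), -9855) = Add(Pow(Add(-34709, Rational(-124338365, 14657)), -1), -9855) = Add(Pow(Rational(-633068178, 14657), -1), -9855) = Add(Rational(-14657, 633068178), -9855) = Rational(-6238886908847, 633068178)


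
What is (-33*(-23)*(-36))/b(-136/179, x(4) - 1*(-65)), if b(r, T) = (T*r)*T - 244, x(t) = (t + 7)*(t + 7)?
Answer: 1222749/1187183 ≈ 1.0300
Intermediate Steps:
x(t) = (7 + t)² (x(t) = (7 + t)*(7 + t) = (7 + t)²)
b(r, T) = -244 + r*T² (b(r, T) = r*T² - 244 = -244 + r*T²)
(-33*(-23)*(-36))/b(-136/179, x(4) - 1*(-65)) = (-33*(-23)*(-36))/(-244 + (-136/179)*((7 + 4)² - 1*(-65))²) = (759*(-36))/(-244 + (-136*1/179)*(11² + 65)²) = -27324/(-244 - 136*(121 + 65)²/179) = -27324/(-244 - 136/179*186²) = -27324/(-244 - 136/179*34596) = -27324/(-244 - 4705056/179) = -27324/(-4748732/179) = -27324*(-179/4748732) = 1222749/1187183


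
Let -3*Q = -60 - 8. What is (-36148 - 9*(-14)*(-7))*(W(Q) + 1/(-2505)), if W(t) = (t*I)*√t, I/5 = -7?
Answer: 7406/501 + 176262800*√51/9 ≈ 1.3986e+8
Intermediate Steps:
Q = 68/3 (Q = -(-60 - 8)/3 = -⅓*(-68) = 68/3 ≈ 22.667)
I = -35 (I = 5*(-7) = -35)
W(t) = -35*t^(3/2) (W(t) = (t*(-35))*√t = (-35*t)*√t = -35*t^(3/2))
(-36148 - 9*(-14)*(-7))*(W(Q) + 1/(-2505)) = (-36148 - 9*(-14)*(-7))*(-4760*√51/9 + 1/(-2505)) = (-36148 + 126*(-7))*(-4760*√51/9 - 1/2505) = (-36148 - 882)*(-4760*√51/9 - 1/2505) = -37030*(-1/2505 - 4760*√51/9) = 7406/501 + 176262800*√51/9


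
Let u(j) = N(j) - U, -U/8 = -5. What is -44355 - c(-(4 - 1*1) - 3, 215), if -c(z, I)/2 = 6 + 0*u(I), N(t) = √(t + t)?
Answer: -44343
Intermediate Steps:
U = 40 (U = -8*(-5) = 40)
N(t) = √2*√t (N(t) = √(2*t) = √2*√t)
u(j) = -40 + √2*√j (u(j) = √2*√j - 1*40 = √2*√j - 40 = -40 + √2*√j)
c(z, I) = -12 (c(z, I) = -2*(6 + 0*(-40 + √2*√I)) = -2*(6 + 0) = -2*6 = -12)
-44355 - c(-(4 - 1*1) - 3, 215) = -44355 - 1*(-12) = -44355 + 12 = -44343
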